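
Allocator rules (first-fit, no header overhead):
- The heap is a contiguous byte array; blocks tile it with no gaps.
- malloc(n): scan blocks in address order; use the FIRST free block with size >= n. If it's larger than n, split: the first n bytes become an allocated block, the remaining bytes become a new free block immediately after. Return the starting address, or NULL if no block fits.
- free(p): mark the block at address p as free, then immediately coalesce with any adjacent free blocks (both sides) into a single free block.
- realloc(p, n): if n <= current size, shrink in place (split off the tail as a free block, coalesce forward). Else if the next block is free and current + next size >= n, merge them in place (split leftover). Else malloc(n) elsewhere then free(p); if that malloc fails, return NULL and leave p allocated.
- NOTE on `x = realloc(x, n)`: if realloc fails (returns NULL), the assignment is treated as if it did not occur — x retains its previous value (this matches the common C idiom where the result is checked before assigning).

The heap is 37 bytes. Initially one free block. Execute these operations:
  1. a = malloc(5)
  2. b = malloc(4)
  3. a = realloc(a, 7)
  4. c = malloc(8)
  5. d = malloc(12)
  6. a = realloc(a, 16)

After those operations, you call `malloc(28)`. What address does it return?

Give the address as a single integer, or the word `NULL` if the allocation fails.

Answer: NULL

Derivation:
Op 1: a = malloc(5) -> a = 0; heap: [0-4 ALLOC][5-36 FREE]
Op 2: b = malloc(4) -> b = 5; heap: [0-4 ALLOC][5-8 ALLOC][9-36 FREE]
Op 3: a = realloc(a, 7) -> a = 9; heap: [0-4 FREE][5-8 ALLOC][9-15 ALLOC][16-36 FREE]
Op 4: c = malloc(8) -> c = 16; heap: [0-4 FREE][5-8 ALLOC][9-15 ALLOC][16-23 ALLOC][24-36 FREE]
Op 5: d = malloc(12) -> d = 24; heap: [0-4 FREE][5-8 ALLOC][9-15 ALLOC][16-23 ALLOC][24-35 ALLOC][36-36 FREE]
Op 6: a = realloc(a, 16) -> NULL (a unchanged); heap: [0-4 FREE][5-8 ALLOC][9-15 ALLOC][16-23 ALLOC][24-35 ALLOC][36-36 FREE]
malloc(28): first-fit scan over [0-4 FREE][5-8 ALLOC][9-15 ALLOC][16-23 ALLOC][24-35 ALLOC][36-36 FREE] -> NULL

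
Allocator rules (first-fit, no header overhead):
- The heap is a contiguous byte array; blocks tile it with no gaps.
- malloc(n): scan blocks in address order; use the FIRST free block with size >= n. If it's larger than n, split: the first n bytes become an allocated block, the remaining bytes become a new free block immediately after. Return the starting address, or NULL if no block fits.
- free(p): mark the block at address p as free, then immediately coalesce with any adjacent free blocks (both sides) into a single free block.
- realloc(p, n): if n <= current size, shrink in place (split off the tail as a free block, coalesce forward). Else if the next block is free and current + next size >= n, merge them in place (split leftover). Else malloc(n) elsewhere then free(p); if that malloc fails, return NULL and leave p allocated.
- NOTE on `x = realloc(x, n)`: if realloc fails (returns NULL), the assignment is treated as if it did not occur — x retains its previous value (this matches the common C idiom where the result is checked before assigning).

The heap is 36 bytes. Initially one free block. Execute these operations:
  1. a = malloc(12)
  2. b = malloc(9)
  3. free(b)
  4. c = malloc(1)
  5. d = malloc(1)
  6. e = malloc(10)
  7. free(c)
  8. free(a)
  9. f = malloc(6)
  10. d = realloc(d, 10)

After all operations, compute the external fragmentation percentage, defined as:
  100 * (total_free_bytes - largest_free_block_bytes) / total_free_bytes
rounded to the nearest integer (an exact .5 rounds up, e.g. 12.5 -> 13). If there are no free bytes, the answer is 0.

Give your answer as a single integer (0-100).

Op 1: a = malloc(12) -> a = 0; heap: [0-11 ALLOC][12-35 FREE]
Op 2: b = malloc(9) -> b = 12; heap: [0-11 ALLOC][12-20 ALLOC][21-35 FREE]
Op 3: free(b) -> (freed b); heap: [0-11 ALLOC][12-35 FREE]
Op 4: c = malloc(1) -> c = 12; heap: [0-11 ALLOC][12-12 ALLOC][13-35 FREE]
Op 5: d = malloc(1) -> d = 13; heap: [0-11 ALLOC][12-12 ALLOC][13-13 ALLOC][14-35 FREE]
Op 6: e = malloc(10) -> e = 14; heap: [0-11 ALLOC][12-12 ALLOC][13-13 ALLOC][14-23 ALLOC][24-35 FREE]
Op 7: free(c) -> (freed c); heap: [0-11 ALLOC][12-12 FREE][13-13 ALLOC][14-23 ALLOC][24-35 FREE]
Op 8: free(a) -> (freed a); heap: [0-12 FREE][13-13 ALLOC][14-23 ALLOC][24-35 FREE]
Op 9: f = malloc(6) -> f = 0; heap: [0-5 ALLOC][6-12 FREE][13-13 ALLOC][14-23 ALLOC][24-35 FREE]
Op 10: d = realloc(d, 10) -> d = 24; heap: [0-5 ALLOC][6-13 FREE][14-23 ALLOC][24-33 ALLOC][34-35 FREE]
Free blocks: [8 2] total_free=10 largest=8 -> 100*(10-8)/10 = 200/10 = 20

Answer: 20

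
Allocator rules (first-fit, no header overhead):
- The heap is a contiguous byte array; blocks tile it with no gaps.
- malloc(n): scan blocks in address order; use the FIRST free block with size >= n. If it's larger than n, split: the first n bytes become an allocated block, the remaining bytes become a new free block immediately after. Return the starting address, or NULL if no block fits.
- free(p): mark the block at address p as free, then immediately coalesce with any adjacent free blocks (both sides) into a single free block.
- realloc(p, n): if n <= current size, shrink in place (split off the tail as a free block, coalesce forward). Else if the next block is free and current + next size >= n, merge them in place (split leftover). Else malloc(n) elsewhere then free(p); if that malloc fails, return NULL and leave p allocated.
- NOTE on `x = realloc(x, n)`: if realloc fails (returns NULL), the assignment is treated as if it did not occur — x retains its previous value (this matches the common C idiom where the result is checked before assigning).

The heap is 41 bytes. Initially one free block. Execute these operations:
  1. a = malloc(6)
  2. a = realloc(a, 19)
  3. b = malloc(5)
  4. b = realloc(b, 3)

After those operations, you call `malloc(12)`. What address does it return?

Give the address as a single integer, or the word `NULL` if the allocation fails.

Op 1: a = malloc(6) -> a = 0; heap: [0-5 ALLOC][6-40 FREE]
Op 2: a = realloc(a, 19) -> a = 0; heap: [0-18 ALLOC][19-40 FREE]
Op 3: b = malloc(5) -> b = 19; heap: [0-18 ALLOC][19-23 ALLOC][24-40 FREE]
Op 4: b = realloc(b, 3) -> b = 19; heap: [0-18 ALLOC][19-21 ALLOC][22-40 FREE]
malloc(12): first-fit scan over [0-18 ALLOC][19-21 ALLOC][22-40 FREE] -> 22

Answer: 22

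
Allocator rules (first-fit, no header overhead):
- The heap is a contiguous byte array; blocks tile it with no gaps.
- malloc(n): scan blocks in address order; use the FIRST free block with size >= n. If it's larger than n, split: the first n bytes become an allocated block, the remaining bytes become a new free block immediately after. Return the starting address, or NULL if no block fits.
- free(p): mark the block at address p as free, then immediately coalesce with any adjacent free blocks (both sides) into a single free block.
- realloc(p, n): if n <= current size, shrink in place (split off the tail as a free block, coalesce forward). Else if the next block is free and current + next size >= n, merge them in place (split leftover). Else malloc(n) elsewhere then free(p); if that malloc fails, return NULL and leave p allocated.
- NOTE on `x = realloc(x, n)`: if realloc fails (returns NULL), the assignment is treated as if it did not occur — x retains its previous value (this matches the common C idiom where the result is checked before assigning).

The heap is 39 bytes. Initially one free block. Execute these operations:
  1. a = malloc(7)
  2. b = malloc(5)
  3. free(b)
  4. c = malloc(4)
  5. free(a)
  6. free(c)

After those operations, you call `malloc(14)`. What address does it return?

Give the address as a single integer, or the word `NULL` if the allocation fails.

Op 1: a = malloc(7) -> a = 0; heap: [0-6 ALLOC][7-38 FREE]
Op 2: b = malloc(5) -> b = 7; heap: [0-6 ALLOC][7-11 ALLOC][12-38 FREE]
Op 3: free(b) -> (freed b); heap: [0-6 ALLOC][7-38 FREE]
Op 4: c = malloc(4) -> c = 7; heap: [0-6 ALLOC][7-10 ALLOC][11-38 FREE]
Op 5: free(a) -> (freed a); heap: [0-6 FREE][7-10 ALLOC][11-38 FREE]
Op 6: free(c) -> (freed c); heap: [0-38 FREE]
malloc(14): first-fit scan over [0-38 FREE] -> 0

Answer: 0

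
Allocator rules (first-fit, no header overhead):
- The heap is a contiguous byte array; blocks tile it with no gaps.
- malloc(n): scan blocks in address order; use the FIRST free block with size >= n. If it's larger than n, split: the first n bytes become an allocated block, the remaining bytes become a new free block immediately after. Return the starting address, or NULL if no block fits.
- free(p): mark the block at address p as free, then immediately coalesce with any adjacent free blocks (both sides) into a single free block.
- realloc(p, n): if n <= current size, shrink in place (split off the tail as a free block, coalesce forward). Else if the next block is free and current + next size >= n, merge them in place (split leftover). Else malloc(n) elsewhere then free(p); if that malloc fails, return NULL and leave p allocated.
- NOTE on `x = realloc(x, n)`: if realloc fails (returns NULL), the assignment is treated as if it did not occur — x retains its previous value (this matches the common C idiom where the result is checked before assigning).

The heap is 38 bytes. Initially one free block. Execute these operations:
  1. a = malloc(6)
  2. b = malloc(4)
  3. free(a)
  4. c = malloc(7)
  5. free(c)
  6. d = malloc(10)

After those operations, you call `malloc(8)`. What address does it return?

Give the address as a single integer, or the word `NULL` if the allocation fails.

Op 1: a = malloc(6) -> a = 0; heap: [0-5 ALLOC][6-37 FREE]
Op 2: b = malloc(4) -> b = 6; heap: [0-5 ALLOC][6-9 ALLOC][10-37 FREE]
Op 3: free(a) -> (freed a); heap: [0-5 FREE][6-9 ALLOC][10-37 FREE]
Op 4: c = malloc(7) -> c = 10; heap: [0-5 FREE][6-9 ALLOC][10-16 ALLOC][17-37 FREE]
Op 5: free(c) -> (freed c); heap: [0-5 FREE][6-9 ALLOC][10-37 FREE]
Op 6: d = malloc(10) -> d = 10; heap: [0-5 FREE][6-9 ALLOC][10-19 ALLOC][20-37 FREE]
malloc(8): first-fit scan over [0-5 FREE][6-9 ALLOC][10-19 ALLOC][20-37 FREE] -> 20

Answer: 20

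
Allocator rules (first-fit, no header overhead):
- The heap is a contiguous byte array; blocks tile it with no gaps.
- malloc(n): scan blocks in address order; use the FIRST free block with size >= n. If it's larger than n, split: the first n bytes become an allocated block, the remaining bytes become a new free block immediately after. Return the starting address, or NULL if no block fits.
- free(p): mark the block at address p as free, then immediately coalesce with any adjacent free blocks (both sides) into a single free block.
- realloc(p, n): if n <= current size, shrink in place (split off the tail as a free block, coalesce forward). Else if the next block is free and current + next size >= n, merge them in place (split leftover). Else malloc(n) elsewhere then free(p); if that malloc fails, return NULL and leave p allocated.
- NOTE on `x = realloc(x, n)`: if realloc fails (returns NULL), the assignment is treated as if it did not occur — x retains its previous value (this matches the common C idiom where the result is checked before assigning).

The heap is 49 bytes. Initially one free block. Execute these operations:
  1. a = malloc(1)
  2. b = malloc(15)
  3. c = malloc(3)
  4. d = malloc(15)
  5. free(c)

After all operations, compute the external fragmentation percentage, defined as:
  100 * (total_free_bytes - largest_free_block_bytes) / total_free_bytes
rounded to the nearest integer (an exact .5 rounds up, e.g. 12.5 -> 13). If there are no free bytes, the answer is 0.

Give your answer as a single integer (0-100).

Op 1: a = malloc(1) -> a = 0; heap: [0-0 ALLOC][1-48 FREE]
Op 2: b = malloc(15) -> b = 1; heap: [0-0 ALLOC][1-15 ALLOC][16-48 FREE]
Op 3: c = malloc(3) -> c = 16; heap: [0-0 ALLOC][1-15 ALLOC][16-18 ALLOC][19-48 FREE]
Op 4: d = malloc(15) -> d = 19; heap: [0-0 ALLOC][1-15 ALLOC][16-18 ALLOC][19-33 ALLOC][34-48 FREE]
Op 5: free(c) -> (freed c); heap: [0-0 ALLOC][1-15 ALLOC][16-18 FREE][19-33 ALLOC][34-48 FREE]
Free blocks: [3 15] total_free=18 largest=15 -> 100*(18-15)/18 = 300/18 ≈ 16.667 -> rounds to 17

Answer: 17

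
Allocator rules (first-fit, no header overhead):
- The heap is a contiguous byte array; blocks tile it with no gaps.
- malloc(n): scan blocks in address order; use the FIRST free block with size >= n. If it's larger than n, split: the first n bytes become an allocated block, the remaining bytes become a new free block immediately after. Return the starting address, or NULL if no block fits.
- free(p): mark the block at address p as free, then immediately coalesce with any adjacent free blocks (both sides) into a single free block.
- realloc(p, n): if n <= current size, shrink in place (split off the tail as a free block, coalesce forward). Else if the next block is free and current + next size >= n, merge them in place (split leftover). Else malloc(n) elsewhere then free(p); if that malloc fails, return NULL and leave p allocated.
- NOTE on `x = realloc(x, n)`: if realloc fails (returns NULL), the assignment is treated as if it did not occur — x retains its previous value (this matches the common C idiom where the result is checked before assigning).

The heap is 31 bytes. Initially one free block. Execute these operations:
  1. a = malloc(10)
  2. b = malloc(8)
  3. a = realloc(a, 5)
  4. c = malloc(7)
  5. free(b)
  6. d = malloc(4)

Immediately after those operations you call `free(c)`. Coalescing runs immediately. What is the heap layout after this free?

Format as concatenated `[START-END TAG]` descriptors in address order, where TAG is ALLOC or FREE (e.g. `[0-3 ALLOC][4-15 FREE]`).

Answer: [0-4 ALLOC][5-8 ALLOC][9-30 FREE]

Derivation:
Op 1: a = malloc(10) -> a = 0; heap: [0-9 ALLOC][10-30 FREE]
Op 2: b = malloc(8) -> b = 10; heap: [0-9 ALLOC][10-17 ALLOC][18-30 FREE]
Op 3: a = realloc(a, 5) -> a = 0; heap: [0-4 ALLOC][5-9 FREE][10-17 ALLOC][18-30 FREE]
Op 4: c = malloc(7) -> c = 18; heap: [0-4 ALLOC][5-9 FREE][10-17 ALLOC][18-24 ALLOC][25-30 FREE]
Op 5: free(b) -> (freed b); heap: [0-4 ALLOC][5-17 FREE][18-24 ALLOC][25-30 FREE]
Op 6: d = malloc(4) -> d = 5; heap: [0-4 ALLOC][5-8 ALLOC][9-17 FREE][18-24 ALLOC][25-30 FREE]
free(c): c = 18 -> block [18-24 ALLOC]; mark free, coalesce with adjacent free neighbors -> [0-4 ALLOC][5-8 ALLOC][9-30 FREE]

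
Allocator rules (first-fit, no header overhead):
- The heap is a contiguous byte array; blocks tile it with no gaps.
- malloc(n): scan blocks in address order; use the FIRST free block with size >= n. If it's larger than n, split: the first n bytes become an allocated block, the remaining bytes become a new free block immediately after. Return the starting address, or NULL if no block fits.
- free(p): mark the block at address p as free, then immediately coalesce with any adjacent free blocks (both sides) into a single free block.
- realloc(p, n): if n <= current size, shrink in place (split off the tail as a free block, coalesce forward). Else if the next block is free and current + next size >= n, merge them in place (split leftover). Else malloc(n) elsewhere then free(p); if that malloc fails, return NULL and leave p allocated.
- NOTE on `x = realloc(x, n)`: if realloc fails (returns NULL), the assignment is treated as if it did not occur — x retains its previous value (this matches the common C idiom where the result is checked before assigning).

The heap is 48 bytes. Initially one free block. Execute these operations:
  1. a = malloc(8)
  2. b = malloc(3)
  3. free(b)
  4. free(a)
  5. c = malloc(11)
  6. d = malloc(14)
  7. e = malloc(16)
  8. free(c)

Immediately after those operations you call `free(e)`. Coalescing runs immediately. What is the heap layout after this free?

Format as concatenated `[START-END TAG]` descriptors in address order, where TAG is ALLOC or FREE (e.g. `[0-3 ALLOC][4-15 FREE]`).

Op 1: a = malloc(8) -> a = 0; heap: [0-7 ALLOC][8-47 FREE]
Op 2: b = malloc(3) -> b = 8; heap: [0-7 ALLOC][8-10 ALLOC][11-47 FREE]
Op 3: free(b) -> (freed b); heap: [0-7 ALLOC][8-47 FREE]
Op 4: free(a) -> (freed a); heap: [0-47 FREE]
Op 5: c = malloc(11) -> c = 0; heap: [0-10 ALLOC][11-47 FREE]
Op 6: d = malloc(14) -> d = 11; heap: [0-10 ALLOC][11-24 ALLOC][25-47 FREE]
Op 7: e = malloc(16) -> e = 25; heap: [0-10 ALLOC][11-24 ALLOC][25-40 ALLOC][41-47 FREE]
Op 8: free(c) -> (freed c); heap: [0-10 FREE][11-24 ALLOC][25-40 ALLOC][41-47 FREE]
free(e): e = 25 -> block [25-40 ALLOC]; mark free, coalesce with adjacent free neighbors -> [0-10 FREE][11-24 ALLOC][25-47 FREE]

Answer: [0-10 FREE][11-24 ALLOC][25-47 FREE]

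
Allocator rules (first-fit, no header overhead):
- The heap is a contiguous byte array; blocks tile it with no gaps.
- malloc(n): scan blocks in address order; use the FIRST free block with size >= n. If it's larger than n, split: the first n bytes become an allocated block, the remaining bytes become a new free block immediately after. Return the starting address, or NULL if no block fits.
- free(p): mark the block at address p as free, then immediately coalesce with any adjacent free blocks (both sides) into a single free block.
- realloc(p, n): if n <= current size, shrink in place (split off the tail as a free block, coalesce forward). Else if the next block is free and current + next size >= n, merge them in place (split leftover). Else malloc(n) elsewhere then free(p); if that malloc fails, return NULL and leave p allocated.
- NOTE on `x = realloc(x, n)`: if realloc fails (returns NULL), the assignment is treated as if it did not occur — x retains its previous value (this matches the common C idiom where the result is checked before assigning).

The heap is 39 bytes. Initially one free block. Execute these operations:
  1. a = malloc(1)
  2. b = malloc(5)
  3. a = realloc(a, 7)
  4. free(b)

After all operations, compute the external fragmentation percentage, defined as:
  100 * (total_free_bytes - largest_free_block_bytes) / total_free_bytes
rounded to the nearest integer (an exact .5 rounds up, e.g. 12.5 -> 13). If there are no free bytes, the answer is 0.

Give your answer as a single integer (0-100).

Op 1: a = malloc(1) -> a = 0; heap: [0-0 ALLOC][1-38 FREE]
Op 2: b = malloc(5) -> b = 1; heap: [0-0 ALLOC][1-5 ALLOC][6-38 FREE]
Op 3: a = realloc(a, 7) -> a = 6; heap: [0-0 FREE][1-5 ALLOC][6-12 ALLOC][13-38 FREE]
Op 4: free(b) -> (freed b); heap: [0-5 FREE][6-12 ALLOC][13-38 FREE]
Free blocks: [6 26] total_free=32 largest=26 -> 100*(32-26)/32 = 600/32 = 18.75 -> rounds to 19

Answer: 19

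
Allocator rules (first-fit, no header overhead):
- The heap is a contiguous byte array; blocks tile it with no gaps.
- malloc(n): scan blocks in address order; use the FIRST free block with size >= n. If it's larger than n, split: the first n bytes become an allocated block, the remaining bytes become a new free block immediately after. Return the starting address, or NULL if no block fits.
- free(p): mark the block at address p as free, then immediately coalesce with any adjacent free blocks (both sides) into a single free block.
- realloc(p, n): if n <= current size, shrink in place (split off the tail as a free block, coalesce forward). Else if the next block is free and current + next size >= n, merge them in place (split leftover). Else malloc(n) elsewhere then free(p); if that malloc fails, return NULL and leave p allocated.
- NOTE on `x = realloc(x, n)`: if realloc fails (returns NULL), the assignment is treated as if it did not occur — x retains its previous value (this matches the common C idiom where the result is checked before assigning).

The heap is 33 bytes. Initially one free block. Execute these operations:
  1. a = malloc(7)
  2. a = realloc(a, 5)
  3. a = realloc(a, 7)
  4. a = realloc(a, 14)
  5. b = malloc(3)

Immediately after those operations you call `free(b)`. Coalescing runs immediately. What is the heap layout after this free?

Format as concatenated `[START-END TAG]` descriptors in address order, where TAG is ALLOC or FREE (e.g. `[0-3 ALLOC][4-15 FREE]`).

Op 1: a = malloc(7) -> a = 0; heap: [0-6 ALLOC][7-32 FREE]
Op 2: a = realloc(a, 5) -> a = 0; heap: [0-4 ALLOC][5-32 FREE]
Op 3: a = realloc(a, 7) -> a = 0; heap: [0-6 ALLOC][7-32 FREE]
Op 4: a = realloc(a, 14) -> a = 0; heap: [0-13 ALLOC][14-32 FREE]
Op 5: b = malloc(3) -> b = 14; heap: [0-13 ALLOC][14-16 ALLOC][17-32 FREE]
free(b): b = 14 -> block [14-16 ALLOC]; mark free, coalesce with adjacent free neighbors -> [0-13 ALLOC][14-32 FREE]

Answer: [0-13 ALLOC][14-32 FREE]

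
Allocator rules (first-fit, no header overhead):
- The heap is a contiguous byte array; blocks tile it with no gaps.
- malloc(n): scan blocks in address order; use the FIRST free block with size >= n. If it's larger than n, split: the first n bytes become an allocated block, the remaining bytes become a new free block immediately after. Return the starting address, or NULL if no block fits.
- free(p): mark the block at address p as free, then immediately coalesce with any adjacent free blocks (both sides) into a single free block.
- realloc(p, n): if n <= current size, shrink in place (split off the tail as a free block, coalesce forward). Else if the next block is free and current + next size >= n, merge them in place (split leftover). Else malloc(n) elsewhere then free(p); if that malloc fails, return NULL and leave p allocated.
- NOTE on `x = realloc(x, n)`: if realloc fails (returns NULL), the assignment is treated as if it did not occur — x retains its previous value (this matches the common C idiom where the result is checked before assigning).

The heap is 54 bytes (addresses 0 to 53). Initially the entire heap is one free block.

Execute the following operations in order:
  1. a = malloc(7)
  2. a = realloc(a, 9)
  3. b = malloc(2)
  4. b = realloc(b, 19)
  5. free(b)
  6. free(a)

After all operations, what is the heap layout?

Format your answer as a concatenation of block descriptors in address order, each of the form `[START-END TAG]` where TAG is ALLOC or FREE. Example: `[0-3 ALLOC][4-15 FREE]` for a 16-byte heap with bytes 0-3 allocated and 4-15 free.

Answer: [0-53 FREE]

Derivation:
Op 1: a = malloc(7) -> a = 0; heap: [0-6 ALLOC][7-53 FREE]
Op 2: a = realloc(a, 9) -> a = 0; heap: [0-8 ALLOC][9-53 FREE]
Op 3: b = malloc(2) -> b = 9; heap: [0-8 ALLOC][9-10 ALLOC][11-53 FREE]
Op 4: b = realloc(b, 19) -> b = 9; heap: [0-8 ALLOC][9-27 ALLOC][28-53 FREE]
Op 5: free(b) -> (freed b); heap: [0-8 ALLOC][9-53 FREE]
Op 6: free(a) -> (freed a); heap: [0-53 FREE]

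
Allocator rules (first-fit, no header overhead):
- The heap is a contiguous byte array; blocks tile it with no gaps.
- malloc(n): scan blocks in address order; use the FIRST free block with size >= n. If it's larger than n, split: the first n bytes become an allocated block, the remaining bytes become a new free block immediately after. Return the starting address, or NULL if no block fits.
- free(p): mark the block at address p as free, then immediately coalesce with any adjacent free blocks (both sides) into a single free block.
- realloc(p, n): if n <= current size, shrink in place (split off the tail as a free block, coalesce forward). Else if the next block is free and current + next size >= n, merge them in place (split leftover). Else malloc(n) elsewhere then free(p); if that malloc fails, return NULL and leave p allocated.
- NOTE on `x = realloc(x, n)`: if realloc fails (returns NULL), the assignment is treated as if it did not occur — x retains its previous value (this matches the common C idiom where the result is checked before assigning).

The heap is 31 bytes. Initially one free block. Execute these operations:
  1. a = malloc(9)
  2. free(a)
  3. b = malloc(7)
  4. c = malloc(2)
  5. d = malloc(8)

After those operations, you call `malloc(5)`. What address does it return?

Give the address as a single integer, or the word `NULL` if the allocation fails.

Op 1: a = malloc(9) -> a = 0; heap: [0-8 ALLOC][9-30 FREE]
Op 2: free(a) -> (freed a); heap: [0-30 FREE]
Op 3: b = malloc(7) -> b = 0; heap: [0-6 ALLOC][7-30 FREE]
Op 4: c = malloc(2) -> c = 7; heap: [0-6 ALLOC][7-8 ALLOC][9-30 FREE]
Op 5: d = malloc(8) -> d = 9; heap: [0-6 ALLOC][7-8 ALLOC][9-16 ALLOC][17-30 FREE]
malloc(5): first-fit scan over [0-6 ALLOC][7-8 ALLOC][9-16 ALLOC][17-30 FREE] -> 17

Answer: 17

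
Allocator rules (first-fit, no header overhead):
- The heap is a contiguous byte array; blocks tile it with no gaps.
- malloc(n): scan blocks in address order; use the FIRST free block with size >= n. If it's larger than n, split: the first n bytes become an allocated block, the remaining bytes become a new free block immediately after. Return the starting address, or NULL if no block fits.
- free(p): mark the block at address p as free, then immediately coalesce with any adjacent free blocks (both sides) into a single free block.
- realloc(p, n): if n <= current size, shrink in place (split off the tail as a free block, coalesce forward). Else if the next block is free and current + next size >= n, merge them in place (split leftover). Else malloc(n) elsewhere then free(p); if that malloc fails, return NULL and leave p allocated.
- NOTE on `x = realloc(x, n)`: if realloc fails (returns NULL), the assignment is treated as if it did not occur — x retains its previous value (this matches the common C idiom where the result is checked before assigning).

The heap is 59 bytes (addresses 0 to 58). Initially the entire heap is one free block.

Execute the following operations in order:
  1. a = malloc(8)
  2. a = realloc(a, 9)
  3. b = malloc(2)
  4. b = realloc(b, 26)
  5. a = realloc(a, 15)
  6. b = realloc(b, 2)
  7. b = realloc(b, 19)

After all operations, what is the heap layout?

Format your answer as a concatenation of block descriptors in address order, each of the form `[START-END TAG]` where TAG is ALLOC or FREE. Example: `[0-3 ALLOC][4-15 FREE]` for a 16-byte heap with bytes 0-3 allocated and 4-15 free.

Op 1: a = malloc(8) -> a = 0; heap: [0-7 ALLOC][8-58 FREE]
Op 2: a = realloc(a, 9) -> a = 0; heap: [0-8 ALLOC][9-58 FREE]
Op 3: b = malloc(2) -> b = 9; heap: [0-8 ALLOC][9-10 ALLOC][11-58 FREE]
Op 4: b = realloc(b, 26) -> b = 9; heap: [0-8 ALLOC][9-34 ALLOC][35-58 FREE]
Op 5: a = realloc(a, 15) -> a = 35; heap: [0-8 FREE][9-34 ALLOC][35-49 ALLOC][50-58 FREE]
Op 6: b = realloc(b, 2) -> b = 9; heap: [0-8 FREE][9-10 ALLOC][11-34 FREE][35-49 ALLOC][50-58 FREE]
Op 7: b = realloc(b, 19) -> b = 9; heap: [0-8 FREE][9-27 ALLOC][28-34 FREE][35-49 ALLOC][50-58 FREE]

Answer: [0-8 FREE][9-27 ALLOC][28-34 FREE][35-49 ALLOC][50-58 FREE]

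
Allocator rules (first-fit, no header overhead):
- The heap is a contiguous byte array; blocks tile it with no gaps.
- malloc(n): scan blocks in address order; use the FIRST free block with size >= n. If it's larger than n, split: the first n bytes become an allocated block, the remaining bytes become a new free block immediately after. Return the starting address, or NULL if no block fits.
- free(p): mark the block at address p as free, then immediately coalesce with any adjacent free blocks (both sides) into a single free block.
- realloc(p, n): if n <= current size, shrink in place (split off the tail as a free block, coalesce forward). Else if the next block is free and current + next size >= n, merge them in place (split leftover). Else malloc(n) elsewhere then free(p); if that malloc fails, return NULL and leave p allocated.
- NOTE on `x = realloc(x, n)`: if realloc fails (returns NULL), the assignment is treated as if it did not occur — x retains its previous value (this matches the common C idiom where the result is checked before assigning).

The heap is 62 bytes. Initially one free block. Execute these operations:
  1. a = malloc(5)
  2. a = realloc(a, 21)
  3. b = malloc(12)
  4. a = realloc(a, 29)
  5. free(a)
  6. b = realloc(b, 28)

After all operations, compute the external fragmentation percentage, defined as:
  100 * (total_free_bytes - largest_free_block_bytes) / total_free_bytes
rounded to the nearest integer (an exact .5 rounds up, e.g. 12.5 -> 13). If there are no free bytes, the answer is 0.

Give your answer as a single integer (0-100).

Answer: 38

Derivation:
Op 1: a = malloc(5) -> a = 0; heap: [0-4 ALLOC][5-61 FREE]
Op 2: a = realloc(a, 21) -> a = 0; heap: [0-20 ALLOC][21-61 FREE]
Op 3: b = malloc(12) -> b = 21; heap: [0-20 ALLOC][21-32 ALLOC][33-61 FREE]
Op 4: a = realloc(a, 29) -> a = 33; heap: [0-20 FREE][21-32 ALLOC][33-61 ALLOC]
Op 5: free(a) -> (freed a); heap: [0-20 FREE][21-32 ALLOC][33-61 FREE]
Op 6: b = realloc(b, 28) -> b = 21; heap: [0-20 FREE][21-48 ALLOC][49-61 FREE]
Free blocks: [21 13] total_free=34 largest=21 -> 100*(34-21)/34 = 1300/34 ≈ 38.235 -> rounds to 38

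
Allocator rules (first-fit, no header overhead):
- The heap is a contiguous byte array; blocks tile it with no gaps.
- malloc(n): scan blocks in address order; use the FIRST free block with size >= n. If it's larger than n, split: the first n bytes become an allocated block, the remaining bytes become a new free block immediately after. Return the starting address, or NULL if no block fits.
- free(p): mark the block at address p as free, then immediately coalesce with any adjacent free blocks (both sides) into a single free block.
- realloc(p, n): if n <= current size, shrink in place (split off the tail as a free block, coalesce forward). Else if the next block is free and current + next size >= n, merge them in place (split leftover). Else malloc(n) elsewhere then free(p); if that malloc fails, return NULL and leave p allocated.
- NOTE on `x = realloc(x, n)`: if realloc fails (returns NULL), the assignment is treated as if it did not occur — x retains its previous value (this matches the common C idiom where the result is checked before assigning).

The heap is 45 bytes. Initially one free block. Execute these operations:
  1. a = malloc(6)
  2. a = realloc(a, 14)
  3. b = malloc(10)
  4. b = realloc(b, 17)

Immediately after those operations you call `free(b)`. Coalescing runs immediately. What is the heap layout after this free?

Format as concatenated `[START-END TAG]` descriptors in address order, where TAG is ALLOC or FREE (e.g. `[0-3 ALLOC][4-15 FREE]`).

Op 1: a = malloc(6) -> a = 0; heap: [0-5 ALLOC][6-44 FREE]
Op 2: a = realloc(a, 14) -> a = 0; heap: [0-13 ALLOC][14-44 FREE]
Op 3: b = malloc(10) -> b = 14; heap: [0-13 ALLOC][14-23 ALLOC][24-44 FREE]
Op 4: b = realloc(b, 17) -> b = 14; heap: [0-13 ALLOC][14-30 ALLOC][31-44 FREE]
free(b): b = 14 -> block [14-30 ALLOC]; mark free, coalesce with adjacent free neighbors -> [0-13 ALLOC][14-44 FREE]

Answer: [0-13 ALLOC][14-44 FREE]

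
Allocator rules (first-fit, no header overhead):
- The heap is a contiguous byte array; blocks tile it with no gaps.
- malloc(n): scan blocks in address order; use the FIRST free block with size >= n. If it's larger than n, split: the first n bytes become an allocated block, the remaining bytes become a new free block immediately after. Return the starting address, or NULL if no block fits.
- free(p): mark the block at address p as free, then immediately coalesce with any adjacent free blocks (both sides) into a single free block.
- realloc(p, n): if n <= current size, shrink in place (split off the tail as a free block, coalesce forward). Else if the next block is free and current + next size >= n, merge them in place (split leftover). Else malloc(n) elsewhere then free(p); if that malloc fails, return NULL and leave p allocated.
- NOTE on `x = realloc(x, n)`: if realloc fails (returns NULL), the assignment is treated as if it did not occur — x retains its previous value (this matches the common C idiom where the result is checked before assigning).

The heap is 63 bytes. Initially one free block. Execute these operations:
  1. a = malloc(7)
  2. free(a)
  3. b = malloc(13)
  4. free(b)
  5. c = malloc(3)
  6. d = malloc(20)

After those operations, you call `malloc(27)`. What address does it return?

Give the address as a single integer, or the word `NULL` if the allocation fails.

Op 1: a = malloc(7) -> a = 0; heap: [0-6 ALLOC][7-62 FREE]
Op 2: free(a) -> (freed a); heap: [0-62 FREE]
Op 3: b = malloc(13) -> b = 0; heap: [0-12 ALLOC][13-62 FREE]
Op 4: free(b) -> (freed b); heap: [0-62 FREE]
Op 5: c = malloc(3) -> c = 0; heap: [0-2 ALLOC][3-62 FREE]
Op 6: d = malloc(20) -> d = 3; heap: [0-2 ALLOC][3-22 ALLOC][23-62 FREE]
malloc(27): first-fit scan over [0-2 ALLOC][3-22 ALLOC][23-62 FREE] -> 23

Answer: 23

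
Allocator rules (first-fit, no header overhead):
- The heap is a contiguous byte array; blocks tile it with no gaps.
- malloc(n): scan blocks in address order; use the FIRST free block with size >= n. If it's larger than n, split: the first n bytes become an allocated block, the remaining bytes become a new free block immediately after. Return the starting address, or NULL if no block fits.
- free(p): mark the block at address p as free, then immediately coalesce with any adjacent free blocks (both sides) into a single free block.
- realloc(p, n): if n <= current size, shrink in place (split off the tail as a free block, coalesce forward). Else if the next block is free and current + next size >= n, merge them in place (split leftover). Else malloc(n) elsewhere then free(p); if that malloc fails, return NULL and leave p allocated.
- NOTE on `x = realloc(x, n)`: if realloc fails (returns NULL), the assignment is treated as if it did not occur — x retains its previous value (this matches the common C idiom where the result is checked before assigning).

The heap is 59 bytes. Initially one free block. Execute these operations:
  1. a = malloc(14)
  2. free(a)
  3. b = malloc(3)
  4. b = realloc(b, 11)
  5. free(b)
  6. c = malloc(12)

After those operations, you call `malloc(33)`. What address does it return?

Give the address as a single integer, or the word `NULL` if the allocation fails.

Answer: 12

Derivation:
Op 1: a = malloc(14) -> a = 0; heap: [0-13 ALLOC][14-58 FREE]
Op 2: free(a) -> (freed a); heap: [0-58 FREE]
Op 3: b = malloc(3) -> b = 0; heap: [0-2 ALLOC][3-58 FREE]
Op 4: b = realloc(b, 11) -> b = 0; heap: [0-10 ALLOC][11-58 FREE]
Op 5: free(b) -> (freed b); heap: [0-58 FREE]
Op 6: c = malloc(12) -> c = 0; heap: [0-11 ALLOC][12-58 FREE]
malloc(33): first-fit scan over [0-11 ALLOC][12-58 FREE] -> 12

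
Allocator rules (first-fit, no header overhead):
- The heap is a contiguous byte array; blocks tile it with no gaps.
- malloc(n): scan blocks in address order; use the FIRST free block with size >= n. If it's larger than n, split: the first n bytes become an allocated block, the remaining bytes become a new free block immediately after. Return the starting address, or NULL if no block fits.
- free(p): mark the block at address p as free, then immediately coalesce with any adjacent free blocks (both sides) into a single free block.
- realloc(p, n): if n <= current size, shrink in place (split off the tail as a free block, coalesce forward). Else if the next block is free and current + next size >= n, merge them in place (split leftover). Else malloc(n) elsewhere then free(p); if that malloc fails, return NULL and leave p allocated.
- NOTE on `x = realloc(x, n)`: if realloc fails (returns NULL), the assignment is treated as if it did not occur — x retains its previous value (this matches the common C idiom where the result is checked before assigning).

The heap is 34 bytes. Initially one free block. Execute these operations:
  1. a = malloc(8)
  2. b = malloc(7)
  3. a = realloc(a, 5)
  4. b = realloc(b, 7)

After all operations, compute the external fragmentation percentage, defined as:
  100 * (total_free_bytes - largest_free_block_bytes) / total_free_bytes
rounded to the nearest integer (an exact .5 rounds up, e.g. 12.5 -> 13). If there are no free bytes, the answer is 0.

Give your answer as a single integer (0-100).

Op 1: a = malloc(8) -> a = 0; heap: [0-7 ALLOC][8-33 FREE]
Op 2: b = malloc(7) -> b = 8; heap: [0-7 ALLOC][8-14 ALLOC][15-33 FREE]
Op 3: a = realloc(a, 5) -> a = 0; heap: [0-4 ALLOC][5-7 FREE][8-14 ALLOC][15-33 FREE]
Op 4: b = realloc(b, 7) -> b = 8; heap: [0-4 ALLOC][5-7 FREE][8-14 ALLOC][15-33 FREE]
Free blocks: [3 19] total_free=22 largest=19 -> 100*(22-19)/22 = 300/22 ≈ 13.636 -> rounds to 14

Answer: 14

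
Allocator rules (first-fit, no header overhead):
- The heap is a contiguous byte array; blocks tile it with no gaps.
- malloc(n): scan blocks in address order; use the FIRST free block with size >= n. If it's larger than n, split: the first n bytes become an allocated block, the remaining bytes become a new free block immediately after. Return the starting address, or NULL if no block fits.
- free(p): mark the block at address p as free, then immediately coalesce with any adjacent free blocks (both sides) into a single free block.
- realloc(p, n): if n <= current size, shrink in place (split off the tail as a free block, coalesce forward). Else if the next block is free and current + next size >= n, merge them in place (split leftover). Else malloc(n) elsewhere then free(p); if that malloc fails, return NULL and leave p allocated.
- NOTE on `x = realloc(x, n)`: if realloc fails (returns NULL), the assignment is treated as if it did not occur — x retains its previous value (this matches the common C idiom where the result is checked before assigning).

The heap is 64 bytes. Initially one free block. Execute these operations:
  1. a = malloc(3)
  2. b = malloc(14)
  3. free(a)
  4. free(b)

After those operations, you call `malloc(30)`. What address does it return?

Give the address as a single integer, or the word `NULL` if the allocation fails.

Op 1: a = malloc(3) -> a = 0; heap: [0-2 ALLOC][3-63 FREE]
Op 2: b = malloc(14) -> b = 3; heap: [0-2 ALLOC][3-16 ALLOC][17-63 FREE]
Op 3: free(a) -> (freed a); heap: [0-2 FREE][3-16 ALLOC][17-63 FREE]
Op 4: free(b) -> (freed b); heap: [0-63 FREE]
malloc(30): first-fit scan over [0-63 FREE] -> 0

Answer: 0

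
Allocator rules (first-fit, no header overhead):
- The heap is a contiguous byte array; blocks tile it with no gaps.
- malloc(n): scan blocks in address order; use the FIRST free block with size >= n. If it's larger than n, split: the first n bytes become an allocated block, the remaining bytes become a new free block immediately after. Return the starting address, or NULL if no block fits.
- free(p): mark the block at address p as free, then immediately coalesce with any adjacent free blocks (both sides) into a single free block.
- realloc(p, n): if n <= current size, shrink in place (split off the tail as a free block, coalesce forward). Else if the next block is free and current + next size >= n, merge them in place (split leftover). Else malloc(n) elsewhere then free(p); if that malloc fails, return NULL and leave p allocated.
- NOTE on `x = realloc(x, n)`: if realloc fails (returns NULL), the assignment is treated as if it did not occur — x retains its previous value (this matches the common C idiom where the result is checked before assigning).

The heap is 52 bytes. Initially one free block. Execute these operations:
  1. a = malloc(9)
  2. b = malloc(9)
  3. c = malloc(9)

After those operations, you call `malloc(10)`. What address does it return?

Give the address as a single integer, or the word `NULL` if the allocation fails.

Op 1: a = malloc(9) -> a = 0; heap: [0-8 ALLOC][9-51 FREE]
Op 2: b = malloc(9) -> b = 9; heap: [0-8 ALLOC][9-17 ALLOC][18-51 FREE]
Op 3: c = malloc(9) -> c = 18; heap: [0-8 ALLOC][9-17 ALLOC][18-26 ALLOC][27-51 FREE]
malloc(10): first-fit scan over [0-8 ALLOC][9-17 ALLOC][18-26 ALLOC][27-51 FREE] -> 27

Answer: 27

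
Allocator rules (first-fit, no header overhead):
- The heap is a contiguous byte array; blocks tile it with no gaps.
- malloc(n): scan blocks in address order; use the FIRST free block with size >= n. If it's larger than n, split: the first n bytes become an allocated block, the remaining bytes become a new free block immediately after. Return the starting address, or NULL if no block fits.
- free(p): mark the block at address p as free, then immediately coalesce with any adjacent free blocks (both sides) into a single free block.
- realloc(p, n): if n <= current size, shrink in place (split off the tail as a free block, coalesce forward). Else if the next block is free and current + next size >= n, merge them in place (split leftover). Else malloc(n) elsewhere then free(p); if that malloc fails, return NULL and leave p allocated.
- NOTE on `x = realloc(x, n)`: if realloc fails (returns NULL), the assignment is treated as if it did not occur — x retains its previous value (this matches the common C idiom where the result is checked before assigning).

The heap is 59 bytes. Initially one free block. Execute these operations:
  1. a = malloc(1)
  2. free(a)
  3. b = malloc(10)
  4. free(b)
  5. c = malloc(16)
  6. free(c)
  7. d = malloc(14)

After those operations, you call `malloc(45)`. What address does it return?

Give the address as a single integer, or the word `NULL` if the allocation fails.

Op 1: a = malloc(1) -> a = 0; heap: [0-0 ALLOC][1-58 FREE]
Op 2: free(a) -> (freed a); heap: [0-58 FREE]
Op 3: b = malloc(10) -> b = 0; heap: [0-9 ALLOC][10-58 FREE]
Op 4: free(b) -> (freed b); heap: [0-58 FREE]
Op 5: c = malloc(16) -> c = 0; heap: [0-15 ALLOC][16-58 FREE]
Op 6: free(c) -> (freed c); heap: [0-58 FREE]
Op 7: d = malloc(14) -> d = 0; heap: [0-13 ALLOC][14-58 FREE]
malloc(45): first-fit scan over [0-13 ALLOC][14-58 FREE] -> 14

Answer: 14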